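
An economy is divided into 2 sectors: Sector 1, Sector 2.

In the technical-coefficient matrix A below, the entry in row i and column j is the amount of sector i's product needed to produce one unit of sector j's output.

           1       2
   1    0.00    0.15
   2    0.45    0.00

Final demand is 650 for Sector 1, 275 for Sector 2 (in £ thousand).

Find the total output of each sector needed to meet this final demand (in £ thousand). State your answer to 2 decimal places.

I − A =
  [   1.00    -0.15]
  [  -0.45     1.00]
det(I−A) = (1.00)(1.00) − (-0.15)(-0.45) = 0.9325
adj(I−A) = [[1.00, 0.15], [0.45, 1.00]]
(I − A)⁻¹ = adj(I−A) / det(I−A) ≈
  [   1.0724     0.1609]
  [   0.4826     1.0724]
x = (I − A)⁻¹ d = adj(I−A)·d / det(I−A), with det(I−A) = 0.9325:
  x_1 = (1.00·650 + 0.15·275) / 0.9325 = 691.25 / 0.9325 ≈ 741.29
  x_2 = (0.45·650 + 1.00·275) / 0.9325 = 567.50 / 0.9325 ≈ 608.58

x_1 = 741.29, x_2 = 608.58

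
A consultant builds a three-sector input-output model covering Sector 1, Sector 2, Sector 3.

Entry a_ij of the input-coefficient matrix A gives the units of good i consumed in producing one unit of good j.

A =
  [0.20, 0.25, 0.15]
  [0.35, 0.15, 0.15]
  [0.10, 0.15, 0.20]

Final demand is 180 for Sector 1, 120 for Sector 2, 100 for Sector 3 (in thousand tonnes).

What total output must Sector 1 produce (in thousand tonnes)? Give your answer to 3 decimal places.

I − A =
  [   0.80    -0.25    -0.15]
  [  -0.35     0.85    -0.15]
  [  -0.10    -0.15     0.80]
Cofactors of I−A, C_ij = (−1)^(i+j)·(minor ij) (rows/columns in the sector order above):
  C_11 = (0.85)(0.80) − (-0.15)(-0.15) = 0.6575
  C_12 = −[(-0.35)(0.80) − (-0.15)(-0.10)] = 0.2950
  C_13 = (-0.35)(-0.15) − (0.85)(-0.10) = 0.1375
  C_21 = −[(-0.25)(0.80) − (-0.15)(-0.15)] = 0.2225
  C_22 = (0.80)(0.80) − (-0.15)(-0.10) = 0.6250
  C_23 = −[(0.80)(-0.15) − (-0.25)(-0.10)] = 0.1450
  C_31 = (-0.25)(-0.15) − (-0.15)(0.85) = 0.1650
  C_32 = −[(0.80)(-0.15) − (-0.15)(-0.35)] = 0.1725
  C_33 = (0.80)(0.85) − (-0.25)(-0.35) = 0.5925
det(I−A) = Σ_j (I−A)_1j·C_1j = (0.80)(0.6575) + (-0.25)(0.2950) + (-0.15)(0.1375) = 0.431625
adj(I−A) = Cᵀ =
  [ 0.6575   0.2225   0.1650]
  [ 0.2950   0.6250   0.1725]
  [ 0.1375   0.1450   0.5925]
(I − A)⁻¹ = adj(I−A) / det(I−A) ≈
  [   1.5233     0.5155     0.3823]
  [   0.6835     1.4480     0.3997]
  [   0.3186     0.3359     1.3727]
x = (I − A)⁻¹ d = adj(I−A)·d / det(I−A), with det(I−A) = 0.431625:
  x_1 = (0.6575·180 + 0.2225·120 + 0.1650·100) / 0.431625 = 161.55 / 0.431625 ≈ 374.283
  x_2 = (0.2950·180 + 0.6250·120 + 0.1725·100) / 0.431625 = 145.35 / 0.431625 ≈ 336.751
  x_3 = (0.1375·180 + 0.1450·120 + 0.5925·100) / 0.431625 = 101.40 / 0.431625 ≈ 234.926

x_1 = 374.283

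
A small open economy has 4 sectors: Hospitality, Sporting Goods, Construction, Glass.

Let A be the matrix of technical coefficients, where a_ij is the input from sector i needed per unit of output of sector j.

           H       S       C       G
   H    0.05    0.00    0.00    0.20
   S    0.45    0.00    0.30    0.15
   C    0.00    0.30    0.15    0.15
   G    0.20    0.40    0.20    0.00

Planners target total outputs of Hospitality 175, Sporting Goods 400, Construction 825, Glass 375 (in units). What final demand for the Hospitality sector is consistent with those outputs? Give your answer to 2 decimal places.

d_H = 91.25

I − A =
  [   0.95     0.00     0.00    -0.20]
  [  -0.45     1.00    -0.30    -0.15]
  [   0.00    -0.30     0.85    -0.15]
  [  -0.20    -0.40    -0.20     1.00]
d = (I − A) x:
  d_H = (+0.95)·175 + (+0.00)·400 + (+0.00)·825 + (-0.20)·375 = 91.25
  d_S = (-0.45)·175 + (+1.00)·400 + (-0.30)·825 + (-0.15)·375 = 17.50
  d_C = (+0.00)·175 + (-0.30)·400 + (+0.85)·825 + (-0.15)·375 = 525.00
  d_G = (-0.20)·175 + (-0.40)·400 + (-0.20)·825 + (+1.00)·375 = 15.00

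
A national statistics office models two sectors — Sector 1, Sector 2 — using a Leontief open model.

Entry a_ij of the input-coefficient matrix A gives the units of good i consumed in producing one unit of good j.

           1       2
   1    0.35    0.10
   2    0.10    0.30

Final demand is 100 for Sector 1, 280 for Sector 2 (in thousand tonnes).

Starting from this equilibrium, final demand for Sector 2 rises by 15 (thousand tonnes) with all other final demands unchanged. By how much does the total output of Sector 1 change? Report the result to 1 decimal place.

I − A =
  [   0.65    -0.10]
  [  -0.10     0.70]
det(I−A) = (0.65)(0.70) − (-0.10)(-0.10) = 0.4450
adj(I−A) = [[0.70, 0.10], [0.10, 0.65]]
(I − A)⁻¹ = adj(I−A) / det(I−A) ≈
  [   1.5730     0.2247]
  [   0.2247     1.4607]
Δx = (I − A)⁻¹ Δd with Δd having +15 in the Sector 2 component and 0 elsewhere.
So Δx_1 = L_12 · (+15), where L_12 = adj(I−A)_12 / det(I−A) = 0.10 / 0.4450.
Δx_1 = 0.10 × (+15) / 0.4450 = 1.50 / 0.4450 ≈ 3.4.

Δx_1 = 3.4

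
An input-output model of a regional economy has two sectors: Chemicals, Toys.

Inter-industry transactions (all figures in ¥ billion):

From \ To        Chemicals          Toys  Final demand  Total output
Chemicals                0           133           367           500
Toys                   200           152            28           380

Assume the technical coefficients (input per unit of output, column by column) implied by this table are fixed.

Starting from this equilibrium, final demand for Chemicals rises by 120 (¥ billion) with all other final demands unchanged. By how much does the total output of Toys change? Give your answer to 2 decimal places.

Δx_2 = 104.35

Technical coefficients a_ij = z_ij / X_j:
  a_11 = 0/500 = 0.00, a_21 = 200/500 = 0.40
  a_12 = 133/380 = 0.35, a_22 = 152/380 = 0.40
I − A =
  [   1.00    -0.35]
  [  -0.40     0.60]
det(I−A) = (1.00)(0.60) − (-0.35)(-0.40) = 0.4600
adj(I−A) = [[0.60, 0.35], [0.40, 1.00]]
(I − A)⁻¹ = adj(I−A) / det(I−A) ≈
  [   1.3043     0.7609]
  [   0.8696     2.1739]
Δx = (I − A)⁻¹ Δd with Δd having +120 in the Chemicals component and 0 elsewhere.
So Δx_2 = L_21 · (+120), where L_21 = adj(I−A)_21 / det(I−A) = 0.40 / 0.4600.
Δx_2 = 0.40 × (+120) / 0.4600 = 48.00 / 0.4600 ≈ 104.35.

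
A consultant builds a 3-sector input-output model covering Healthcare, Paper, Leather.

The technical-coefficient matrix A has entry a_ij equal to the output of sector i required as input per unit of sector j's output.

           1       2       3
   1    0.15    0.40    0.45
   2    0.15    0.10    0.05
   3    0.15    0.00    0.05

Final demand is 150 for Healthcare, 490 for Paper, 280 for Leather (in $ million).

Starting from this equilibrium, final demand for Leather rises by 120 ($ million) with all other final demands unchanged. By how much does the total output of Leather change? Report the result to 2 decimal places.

Δx_3 = 139.60

I − A =
  [   0.85    -0.40    -0.45]
  [  -0.15     0.90    -0.05]
  [  -0.15     0.00     0.95]
Cofactors of I−A, C_ij = (−1)^(i+j)·(minor ij) (rows/columns in the sector order above):
  C_11 = (0.90)(0.95) − (-0.05)(0.00) = 0.8550
  C_12 = −[(-0.15)(0.95) − (-0.05)(-0.15)] = 0.1500
  C_13 = (-0.15)(0.00) − (0.90)(-0.15) = 0.1350
  C_21 = −[(-0.40)(0.95) − (-0.45)(0.00)] = 0.3800
  C_22 = (0.85)(0.95) − (-0.45)(-0.15) = 0.7400
  C_23 = −[(0.85)(0.00) − (-0.40)(-0.15)] = 0.0600
  C_31 = (-0.40)(-0.05) − (-0.45)(0.90) = 0.4250
  C_32 = −[(0.85)(-0.05) − (-0.45)(-0.15)] = 0.1100
  C_33 = (0.85)(0.90) − (-0.40)(-0.15) = 0.7050
det(I−A) = Σ_j (I−A)_1j·C_1j = (0.85)(0.8550) + (-0.40)(0.1500) + (-0.45)(0.1350) = 0.6060
adj(I−A) = Cᵀ =
  [ 0.8550   0.3800   0.4250]
  [ 0.1500   0.7400   0.1100]
  [ 0.1350   0.0600   0.7050]
(I − A)⁻¹ = adj(I−A) / det(I−A) ≈
  [   1.4109     0.6271     0.7013]
  [   0.2475     1.2211     0.1815]
  [   0.2228     0.0990     1.1634]
Δx = (I − A)⁻¹ Δd with Δd having +120 in the Leather component and 0 elsewhere.
So Δx_3 = L_33 · (+120), where L_33 = adj(I−A)_33 / det(I−A) = 0.7050 / 0.6060.
Δx_3 = 0.7050 × (+120) / 0.6060 = 84.60 / 0.6060 ≈ 139.60.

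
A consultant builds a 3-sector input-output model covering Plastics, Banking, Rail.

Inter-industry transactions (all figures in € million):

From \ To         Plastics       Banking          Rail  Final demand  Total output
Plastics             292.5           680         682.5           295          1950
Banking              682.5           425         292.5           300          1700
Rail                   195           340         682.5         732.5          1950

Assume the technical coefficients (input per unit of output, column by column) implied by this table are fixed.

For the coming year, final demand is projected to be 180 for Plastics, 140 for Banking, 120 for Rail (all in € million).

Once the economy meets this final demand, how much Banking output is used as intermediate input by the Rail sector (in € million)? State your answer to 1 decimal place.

z_BR = 71.7

Technical coefficients a_ij = z_ij / X_j:
  a_PP = 292.5/1950 = 0.15, a_BP = 682.5/1950 = 0.35, a_RP = 195/1950 = 0.10
  a_PB = 680/1700 = 0.40, a_BB = 425/1700 = 0.25, a_RB = 340/1700 = 0.20
  a_PR = 682.5/1950 = 0.35, a_BR = 292.5/1950 = 0.15, a_RR = 682.5/1950 = 0.35
I − A =
  [   0.85    -0.40    -0.35]
  [  -0.35     0.75    -0.15]
  [  -0.10    -0.20     0.65]
Cofactors of I−A, C_ij = (−1)^(i+j)·(minor ij) (rows/columns in the sector order above):
  C_11 = (0.75)(0.65) − (-0.15)(-0.20) = 0.4575
  C_12 = −[(-0.35)(0.65) − (-0.15)(-0.10)] = 0.2425
  C_13 = (-0.35)(-0.20) − (0.75)(-0.10) = 0.1450
  C_21 = −[(-0.40)(0.65) − (-0.35)(-0.20)] = 0.3300
  C_22 = (0.85)(0.65) − (-0.35)(-0.10) = 0.5175
  C_23 = −[(0.85)(-0.20) − (-0.40)(-0.10)] = 0.2100
  C_31 = (-0.40)(-0.15) − (-0.35)(0.75) = 0.3225
  C_32 = −[(0.85)(-0.15) − (-0.35)(-0.35)] = 0.2500
  C_33 = (0.85)(0.75) − (-0.40)(-0.35) = 0.4975
det(I−A) = Σ_j (I−A)_1j·C_1j = (0.85)(0.4575) + (-0.40)(0.2425) + (-0.35)(0.1450) = 0.241125
adj(I−A) = Cᵀ =
  [ 0.4575   0.3300   0.3225]
  [ 0.2425   0.5175   0.2500]
  [ 0.1450   0.2100   0.4975]
(I − A)⁻¹ = adj(I−A) / det(I−A) ≈
  [   1.8974     1.3686     1.3375]
  [   1.0057     2.1462     1.0368]
  [   0.6013     0.8709     2.0632]
First solve x = (I − A)⁻¹ d = adj(I−A)·d / det(I−A); in particular x_R = (0.1450·180 + 0.2100·140 + 0.4975·120) / 0.241125 = 115.20 / 0.241125 ≈ 477.760.
Intermediate flow from B to R: z_BR = a_BR · x_R = 0.15 × 115.20 / 0.241125 = 17.28 / 0.241125 ≈ 71.7.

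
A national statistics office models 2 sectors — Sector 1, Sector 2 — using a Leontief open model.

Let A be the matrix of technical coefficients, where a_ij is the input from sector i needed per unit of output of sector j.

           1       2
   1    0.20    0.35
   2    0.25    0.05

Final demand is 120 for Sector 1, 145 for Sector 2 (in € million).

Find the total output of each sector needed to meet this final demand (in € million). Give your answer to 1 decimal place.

x_1 = 245.0, x_2 = 217.1

I − A =
  [   0.80    -0.35]
  [  -0.25     0.95]
det(I−A) = (0.80)(0.95) − (-0.35)(-0.25) = 0.6725
adj(I−A) = [[0.95, 0.35], [0.25, 0.80]]
(I − A)⁻¹ = adj(I−A) / det(I−A) ≈
  [   1.4126     0.5204]
  [   0.3717     1.1896]
x = (I − A)⁻¹ d = adj(I−A)·d / det(I−A), with det(I−A) = 0.6725:
  x_1 = (0.95·120 + 0.35·145) / 0.6725 = 164.75 / 0.6725 ≈ 245.0
  x_2 = (0.25·120 + 0.80·145) / 0.6725 = 146.00 / 0.6725 ≈ 217.1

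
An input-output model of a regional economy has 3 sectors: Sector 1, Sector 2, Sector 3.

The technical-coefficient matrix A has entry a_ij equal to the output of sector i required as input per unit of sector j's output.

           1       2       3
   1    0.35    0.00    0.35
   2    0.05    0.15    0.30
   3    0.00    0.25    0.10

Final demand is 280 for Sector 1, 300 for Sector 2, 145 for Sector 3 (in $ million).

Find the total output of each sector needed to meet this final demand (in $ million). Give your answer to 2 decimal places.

I − A =
  [   0.65     0.00    -0.35]
  [  -0.05     0.85    -0.30]
  [   0.00    -0.25     0.90]
Cofactors of I−A, C_ij = (−1)^(i+j)·(minor ij) (rows/columns in the sector order above):
  C_11 = (0.85)(0.90) − (-0.30)(-0.25) = 0.6900
  C_12 = −[(-0.05)(0.90) − (-0.30)(0.00)] = 0.0450
  C_13 = (-0.05)(-0.25) − (0.85)(0.00) = 0.0125
  C_21 = −[(0.00)(0.90) − (-0.35)(-0.25)] = 0.0875
  C_22 = (0.65)(0.90) − (-0.35)(0.00) = 0.5850
  C_23 = −[(0.65)(-0.25) − (0.00)(0.00)] = 0.1625
  C_31 = (0.00)(-0.30) − (-0.35)(0.85) = 0.2975
  C_32 = −[(0.65)(-0.30) − (-0.35)(-0.05)] = 0.2125
  C_33 = (0.65)(0.85) − (0.00)(-0.05) = 0.5525
det(I−A) = Σ_j (I−A)_1j·C_1j = (0.65)(0.6900) + (0.00)(0.0450) + (-0.35)(0.0125) = 0.444125
adj(I−A) = Cᵀ =
  [ 0.6900   0.0875   0.2975]
  [ 0.0450   0.5850   0.2125]
  [ 0.0125   0.1625   0.5525]
(I − A)⁻¹ = adj(I−A) / det(I−A) ≈
  [   1.5536     0.1970     0.6699]
  [   0.1013     1.3172     0.4785]
  [   0.0281     0.3659     1.2440]
x = (I − A)⁻¹ d = adj(I−A)·d / det(I−A), with det(I−A) = 0.444125:
  x_1 = (0.6900·280 + 0.0875·300 + 0.2975·145) / 0.444125 = 262.5875 / 0.444125 ≈ 591.25
  x_2 = (0.0450·280 + 0.5850·300 + 0.2125·145) / 0.444125 = 218.9125 / 0.444125 ≈ 492.91
  x_3 = (0.0125·280 + 0.1625·300 + 0.5525·145) / 0.444125 = 132.3625 / 0.444125 ≈ 298.03

x_1 = 591.25, x_2 = 492.91, x_3 = 298.03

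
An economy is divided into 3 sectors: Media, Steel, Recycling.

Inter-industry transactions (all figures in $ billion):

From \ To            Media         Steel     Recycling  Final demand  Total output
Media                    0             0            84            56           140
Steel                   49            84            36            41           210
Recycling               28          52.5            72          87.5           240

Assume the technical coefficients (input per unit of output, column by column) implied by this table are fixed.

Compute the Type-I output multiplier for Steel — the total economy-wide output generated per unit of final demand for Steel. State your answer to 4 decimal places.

m_2 = 3.1222

Technical coefficients a_ij = z_ij / X_j:
  a_11 = 0/140 = 0.00, a_21 = 49/140 = 0.35, a_31 = 28/140 = 0.20
  a_12 = 0/210 = 0.00, a_22 = 84/210 = 0.40, a_32 = 52.5/210 = 0.25
  a_13 = 84/240 = 0.35, a_23 = 36/240 = 0.15, a_33 = 72/240 = 0.30
I − A =
  [   1.00     0.00    -0.35]
  [  -0.35     0.60    -0.15]
  [  -0.20    -0.25     0.70]
Cofactors of I−A, C_ij = (−1)^(i+j)·(minor ij) (rows/columns in the sector order above):
  C_11 = (0.60)(0.70) − (-0.15)(-0.25) = 0.3825
  C_12 = −[(-0.35)(0.70) − (-0.15)(-0.20)] = 0.2750
  C_13 = (-0.35)(-0.25) − (0.60)(-0.20) = 0.2075
  C_21 = −[(0.00)(0.70) − (-0.35)(-0.25)] = 0.0875
  C_22 = (1.00)(0.70) − (-0.35)(-0.20) = 0.6300
  C_23 = −[(1.00)(-0.25) − (0.00)(-0.20)] = 0.2500
  C_31 = (0.00)(-0.15) − (-0.35)(0.60) = 0.2100
  C_32 = −[(1.00)(-0.15) − (-0.35)(-0.35)] = 0.2725
  C_33 = (1.00)(0.60) − (0.00)(-0.35) = 0.6000
det(I−A) = Σ_j (I−A)_1j·C_1j = (1.00)(0.3825) + (0.00)(0.2750) + (-0.35)(0.2075) = 0.309875
adj(I−A) = Cᵀ =
  [ 0.3825   0.0875   0.2100]
  [ 0.2750   0.6300   0.2725]
  [ 0.2075   0.2500   0.6000]
(I − A)⁻¹ = adj(I−A) / det(I−A) ≈
  [   1.23437     0.28237     0.67769]
  [   0.88745     2.03308     0.87939]
  [   0.66962     0.80678     1.93626]
The output multiplier for sector j is the column-j sum of the Leontief inverse (I − A)⁻¹ = adj(I−A) / det(I−A).
Column 2 of adj(I−A): (0.0875, 0.6300, 0.2500); det(I−A) = 0.309875.
m_2 = (0.0875 + 0.6300 + 0.2500) / 0.309875 = 0.9675 / 0.309875 ≈ 3.1222.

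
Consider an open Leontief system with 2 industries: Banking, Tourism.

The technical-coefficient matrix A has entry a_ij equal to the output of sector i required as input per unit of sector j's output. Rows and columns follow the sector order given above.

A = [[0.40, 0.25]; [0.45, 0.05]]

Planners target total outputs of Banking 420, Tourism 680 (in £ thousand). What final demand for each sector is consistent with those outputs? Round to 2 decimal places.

I − A =
  [   0.60    -0.25]
  [  -0.45     0.95]
d = (I − A) x:
  d_1 = (+0.60)·420 + (-0.25)·680 = 82.00
  d_2 = (-0.45)·420 + (+0.95)·680 = 457.00

d_1 = 82.00, d_2 = 457.00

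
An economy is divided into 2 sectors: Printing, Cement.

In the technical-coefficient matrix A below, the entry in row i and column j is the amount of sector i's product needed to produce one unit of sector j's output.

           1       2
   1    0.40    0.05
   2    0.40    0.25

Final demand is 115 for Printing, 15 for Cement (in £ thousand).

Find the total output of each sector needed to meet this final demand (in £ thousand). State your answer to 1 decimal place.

x_1 = 202.3, x_2 = 127.9

I − A =
  [   0.60    -0.05]
  [  -0.40     0.75]
det(I−A) = (0.60)(0.75) − (-0.05)(-0.40) = 0.4300
adj(I−A) = [[0.75, 0.05], [0.40, 0.60]]
(I − A)⁻¹ = adj(I−A) / det(I−A) ≈
  [   1.7442     0.1163]
  [   0.9302     1.3953]
x = (I − A)⁻¹ d = adj(I−A)·d / det(I−A), with det(I−A) = 0.4300:
  x_1 = (0.75·115 + 0.05·15) / 0.4300 = 87.00 / 0.4300 ≈ 202.3
  x_2 = (0.40·115 + 0.60·15) / 0.4300 = 55.00 / 0.4300 ≈ 127.9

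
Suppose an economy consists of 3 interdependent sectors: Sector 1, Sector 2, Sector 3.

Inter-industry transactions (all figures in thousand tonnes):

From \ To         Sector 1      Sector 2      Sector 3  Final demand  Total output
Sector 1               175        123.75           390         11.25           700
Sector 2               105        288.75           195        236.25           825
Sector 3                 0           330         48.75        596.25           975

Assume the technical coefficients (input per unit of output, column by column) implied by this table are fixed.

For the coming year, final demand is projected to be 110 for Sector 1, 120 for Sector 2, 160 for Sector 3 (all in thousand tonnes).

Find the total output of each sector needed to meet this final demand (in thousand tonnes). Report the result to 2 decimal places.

Technical coefficients a_ij = z_ij / X_j:
  a_11 = 175/700 = 0.25, a_21 = 105/700 = 0.15, a_31 = 0/700 = 0.00
  a_12 = 123.75/825 = 0.15, a_22 = 288.75/825 = 0.35, a_32 = 330/825 = 0.40
  a_13 = 390/975 = 0.40, a_23 = 195/975 = 0.20, a_33 = 48.75/975 = 0.05
I − A =
  [   0.75    -0.15    -0.40]
  [  -0.15     0.65    -0.20]
  [   0.00    -0.40     0.95]
Cofactors of I−A, C_ij = (−1)^(i+j)·(minor ij) (rows/columns in the sector order above):
  C_11 = (0.65)(0.95) − (-0.20)(-0.40) = 0.5375
  C_12 = −[(-0.15)(0.95) − (-0.20)(0.00)] = 0.1425
  C_13 = (-0.15)(-0.40) − (0.65)(0.00) = 0.0600
  C_21 = −[(-0.15)(0.95) − (-0.40)(-0.40)] = 0.3025
  C_22 = (0.75)(0.95) − (-0.40)(0.00) = 0.7125
  C_23 = −[(0.75)(-0.40) − (-0.15)(0.00)] = 0.3000
  C_31 = (-0.15)(-0.20) − (-0.40)(0.65) = 0.2900
  C_32 = −[(0.75)(-0.20) − (-0.40)(-0.15)] = 0.2100
  C_33 = (0.75)(0.65) − (-0.15)(-0.15) = 0.4650
det(I−A) = Σ_j (I−A)_1j·C_1j = (0.75)(0.5375) + (-0.15)(0.1425) + (-0.40)(0.0600) = 0.35775
adj(I−A) = Cᵀ =
  [ 0.5375   0.3025   0.2900]
  [ 0.1425   0.7125   0.2100]
  [ 0.0600   0.3000   0.4650]
(I − A)⁻¹ = adj(I−A) / det(I−A) ≈
  [   1.5024     0.8456     0.8106]
  [   0.3983     1.9916     0.5870]
  [   0.1677     0.8386     1.2998]
x = (I − A)⁻¹ d = adj(I−A)·d / det(I−A), with det(I−A) = 0.35775:
  x_1 = (0.5375·110 + 0.3025·120 + 0.2900·160) / 0.35775 = 141.825 / 0.35775 ≈ 396.44
  x_2 = (0.1425·110 + 0.7125·120 + 0.2100·160) / 0.35775 = 134.775 / 0.35775 ≈ 376.73
  x_3 = (0.0600·110 + 0.3000·120 + 0.4650·160) / 0.35775 = 117.00 / 0.35775 ≈ 327.04

x_1 = 396.44, x_2 = 376.73, x_3 = 327.04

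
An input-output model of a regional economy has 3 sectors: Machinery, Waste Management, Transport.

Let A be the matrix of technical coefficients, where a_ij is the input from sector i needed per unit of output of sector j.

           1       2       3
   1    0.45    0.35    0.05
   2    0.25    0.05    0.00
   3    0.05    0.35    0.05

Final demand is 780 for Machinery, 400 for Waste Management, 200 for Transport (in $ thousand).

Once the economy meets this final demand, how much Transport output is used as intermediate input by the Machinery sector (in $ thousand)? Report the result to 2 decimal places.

I − A =
  [   0.55    -0.35    -0.05]
  [  -0.25     0.95     0.00]
  [  -0.05    -0.35     0.95]
Cofactors of I−A, C_ij = (−1)^(i+j)·(minor ij) (rows/columns in the sector order above):
  C_11 = (0.95)(0.95) − (0.00)(-0.35) = 0.9025
  C_12 = −[(-0.25)(0.95) − (0.00)(-0.05)] = 0.2375
  C_13 = (-0.25)(-0.35) − (0.95)(-0.05) = 0.1350
  C_21 = −[(-0.35)(0.95) − (-0.05)(-0.35)] = 0.3500
  C_22 = (0.55)(0.95) − (-0.05)(-0.05) = 0.5200
  C_23 = −[(0.55)(-0.35) − (-0.35)(-0.05)] = 0.2100
  C_31 = (-0.35)(0.00) − (-0.05)(0.95) = 0.0475
  C_32 = −[(0.55)(0.00) − (-0.05)(-0.25)] = 0.0125
  C_33 = (0.55)(0.95) − (-0.35)(-0.25) = 0.4350
det(I−A) = Σ_j (I−A)_1j·C_1j = (0.55)(0.9025) + (-0.35)(0.2375) + (-0.05)(0.1350) = 0.4065
adj(I−A) = Cᵀ =
  [ 0.9025   0.3500   0.0475]
  [ 0.2375   0.5200   0.0125]
  [ 0.1350   0.2100   0.4350]
(I − A)⁻¹ = adj(I−A) / det(I−A) ≈
  [   2.2202     0.8610     0.1169]
  [   0.5843     1.2792     0.0308]
  [   0.3321     0.5166     1.0701]
First solve x = (I − A)⁻¹ d = adj(I−A)·d / det(I−A); in particular x_1 = (0.9025·780 + 0.3500·400 + 0.0475·200) / 0.4065 = 853.45 / 0.4065 ≈ 2099.5080.
Intermediate flow from 3 to 1: z_31 = a_31 · x_1 = 0.05 × 853.45 / 0.4065 = 42.6725 / 0.4065 ≈ 104.98.

z_31 = 104.98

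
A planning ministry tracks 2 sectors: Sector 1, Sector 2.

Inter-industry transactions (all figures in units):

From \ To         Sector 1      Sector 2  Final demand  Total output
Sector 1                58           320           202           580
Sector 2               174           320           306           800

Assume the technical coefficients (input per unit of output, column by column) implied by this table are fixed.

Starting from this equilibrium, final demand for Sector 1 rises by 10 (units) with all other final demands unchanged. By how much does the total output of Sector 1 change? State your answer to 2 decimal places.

Technical coefficients a_ij = z_ij / X_j:
  a_11 = 58/580 = 0.10, a_21 = 174/580 = 0.30
  a_12 = 320/800 = 0.40, a_22 = 320/800 = 0.40
I − A =
  [   0.90    -0.40]
  [  -0.30     0.60]
det(I−A) = (0.90)(0.60) − (-0.40)(-0.30) = 0.4200
adj(I−A) = [[0.60, 0.40], [0.30, 0.90]]
(I − A)⁻¹ = adj(I−A) / det(I−A) ≈
  [   1.4286     0.9524]
  [   0.7143     2.1429]
Δx = (I − A)⁻¹ Δd with Δd having +10 in the Sector 1 component and 0 elsewhere.
So Δx_1 = L_11 · (+10), where L_11 = adj(I−A)_11 / det(I−A) = 0.60 / 0.4200.
Δx_1 = 0.60 × (+10) / 0.4200 = 6.00 / 0.4200 ≈ 14.29.

Δx_1 = 14.29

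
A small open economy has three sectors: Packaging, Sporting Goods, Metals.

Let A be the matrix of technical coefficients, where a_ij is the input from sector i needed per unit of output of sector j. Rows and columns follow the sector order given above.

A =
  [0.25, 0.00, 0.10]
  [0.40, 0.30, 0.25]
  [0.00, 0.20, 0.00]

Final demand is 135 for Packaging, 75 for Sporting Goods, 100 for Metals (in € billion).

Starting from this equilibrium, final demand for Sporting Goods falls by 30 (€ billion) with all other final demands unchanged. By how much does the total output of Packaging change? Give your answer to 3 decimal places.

Δx_1 = -1.251

I − A =
  [   0.75     0.00    -0.10]
  [  -0.40     0.70    -0.25]
  [   0.00    -0.20     1.00]
Cofactors of I−A, C_ij = (−1)^(i+j)·(minor ij) (rows/columns in the sector order above):
  C_11 = (0.70)(1.00) − (-0.25)(-0.20) = 0.6500
  C_12 = −[(-0.40)(1.00) − (-0.25)(0.00)] = 0.4000
  C_13 = (-0.40)(-0.20) − (0.70)(0.00) = 0.0800
  C_21 = −[(0.00)(1.00) − (-0.10)(-0.20)] = 0.0200
  C_22 = (0.75)(1.00) − (-0.10)(0.00) = 0.7500
  C_23 = −[(0.75)(-0.20) − (0.00)(0.00)] = 0.1500
  C_31 = (0.00)(-0.25) − (-0.10)(0.70) = 0.0700
  C_32 = −[(0.75)(-0.25) − (-0.10)(-0.40)] = 0.2275
  C_33 = (0.75)(0.70) − (0.00)(-0.40) = 0.5250
det(I−A) = Σ_j (I−A)_1j·C_1j = (0.75)(0.6500) + (0.00)(0.4000) + (-0.10)(0.0800) = 0.4795
adj(I−A) = Cᵀ =
  [ 0.6500   0.0200   0.0700]
  [ 0.4000   0.7500   0.2275]
  [ 0.0800   0.1500   0.5250]
(I − A)⁻¹ = adj(I−A) / det(I−A) ≈
  [   1.3556     0.0417     0.1460]
  [   0.8342     1.5641     0.4745]
  [   0.1668     0.3128     1.0949]
Δx = (I − A)⁻¹ Δd with Δd having -30 in the Sporting Goods component and 0 elsewhere.
So Δx_1 = L_12 · (-30), where L_12 = adj(I−A)_12 / det(I−A) = 0.0200 / 0.4795.
Δx_1 = 0.0200 × (-30) / 0.4795 = -0.60 / 0.4795 ≈ -1.251.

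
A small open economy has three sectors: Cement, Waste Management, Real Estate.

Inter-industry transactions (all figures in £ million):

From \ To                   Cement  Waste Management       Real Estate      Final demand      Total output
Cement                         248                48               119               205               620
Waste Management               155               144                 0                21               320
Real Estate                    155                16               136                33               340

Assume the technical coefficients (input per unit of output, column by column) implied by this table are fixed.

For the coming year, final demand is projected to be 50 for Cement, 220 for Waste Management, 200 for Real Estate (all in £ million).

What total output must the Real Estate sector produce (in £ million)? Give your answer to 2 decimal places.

Technical coefficients a_ij = z_ij / X_j:
  a_CC = 248/620 = 0.40, a_WC = 155/620 = 0.25, a_RC = 155/620 = 0.25
  a_CW = 48/320 = 0.15, a_WW = 144/320 = 0.45, a_RW = 16/320 = 0.05
  a_CR = 119/340 = 0.35, a_WR = 0/340 = 0.00, a_RR = 136/340 = 0.40
I − A =
  [   0.60    -0.15    -0.35]
  [  -0.25     0.55     0.00]
  [  -0.25    -0.05     0.60]
Cofactors of I−A, C_ij = (−1)^(i+j)·(minor ij) (rows/columns in the sector order above):
  C_11 = (0.55)(0.60) − (0.00)(-0.05) = 0.3300
  C_12 = −[(-0.25)(0.60) − (0.00)(-0.25)] = 0.1500
  C_13 = (-0.25)(-0.05) − (0.55)(-0.25) = 0.1500
  C_21 = −[(-0.15)(0.60) − (-0.35)(-0.05)] = 0.1075
  C_22 = (0.60)(0.60) − (-0.35)(-0.25) = 0.2725
  C_23 = −[(0.60)(-0.05) − (-0.15)(-0.25)] = 0.0675
  C_31 = (-0.15)(0.00) − (-0.35)(0.55) = 0.1925
  C_32 = −[(0.60)(0.00) − (-0.35)(-0.25)] = 0.0875
  C_33 = (0.60)(0.55) − (-0.15)(-0.25) = 0.2925
det(I−A) = Σ_j (I−A)_1j·C_1j = (0.60)(0.3300) + (-0.15)(0.1500) + (-0.35)(0.1500) = 0.1230
adj(I−A) = Cᵀ =
  [ 0.3300   0.1075   0.1925]
  [ 0.1500   0.2725   0.0875]
  [ 0.1500   0.0675   0.2925]
(I − A)⁻¹ = adj(I−A) / det(I−A) ≈
  [   2.6829     0.8740     1.5650]
  [   1.2195     2.2154     0.7114]
  [   1.2195     0.5488     2.3780]
x = (I − A)⁻¹ d = adj(I−A)·d / det(I−A), with det(I−A) = 0.1230:
  x_C = (0.3300·50 + 0.1075·220 + 0.1925·200) / 0.1230 = 78.65 / 0.1230 ≈ 639.43
  x_W = (0.1500·50 + 0.2725·220 + 0.0875·200) / 0.1230 = 84.95 / 0.1230 ≈ 690.65
  x_R = (0.1500·50 + 0.0675·220 + 0.2925·200) / 0.1230 = 80.85 / 0.1230 ≈ 657.32

x_R = 657.32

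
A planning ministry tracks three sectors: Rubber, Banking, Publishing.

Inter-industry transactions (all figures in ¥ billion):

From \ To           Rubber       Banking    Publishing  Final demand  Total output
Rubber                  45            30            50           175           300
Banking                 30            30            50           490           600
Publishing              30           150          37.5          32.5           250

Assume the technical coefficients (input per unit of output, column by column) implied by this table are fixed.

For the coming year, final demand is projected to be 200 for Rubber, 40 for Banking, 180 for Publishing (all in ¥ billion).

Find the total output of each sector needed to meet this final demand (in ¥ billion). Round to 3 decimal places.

x_1 = 311.084, x_2 = 135.530, x_3 = 288.225

Technical coefficients a_ij = z_ij / X_j:
  a_11 = 45/300 = 0.15, a_21 = 30/300 = 0.10, a_31 = 30/300 = 0.10
  a_12 = 30/600 = 0.05, a_22 = 30/600 = 0.05, a_32 = 150/600 = 0.25
  a_13 = 50/250 = 0.20, a_23 = 50/250 = 0.20, a_33 = 37.5/250 = 0.15
I − A =
  [   0.85    -0.05    -0.20]
  [  -0.10     0.95    -0.20]
  [  -0.10    -0.25     0.85]
Cofactors of I−A, C_ij = (−1)^(i+j)·(minor ij) (rows/columns in the sector order above):
  C_11 = (0.95)(0.85) − (-0.20)(-0.25) = 0.7575
  C_12 = −[(-0.10)(0.85) − (-0.20)(-0.10)] = 0.1050
  C_13 = (-0.10)(-0.25) − (0.95)(-0.10) = 0.1200
  C_21 = −[(-0.05)(0.85) − (-0.20)(-0.25)] = 0.0925
  C_22 = (0.85)(0.85) − (-0.20)(-0.10) = 0.7025
  C_23 = −[(0.85)(-0.25) − (-0.05)(-0.10)] = 0.2175
  C_31 = (-0.05)(-0.20) − (-0.20)(0.95) = 0.2000
  C_32 = −[(0.85)(-0.20) − (-0.20)(-0.10)] = 0.1900
  C_33 = (0.85)(0.95) − (-0.05)(-0.10) = 0.8025
det(I−A) = Σ_j (I−A)_1j·C_1j = (0.85)(0.7575) + (-0.05)(0.1050) + (-0.20)(0.1200) = 0.614625
adj(I−A) = Cᵀ =
  [ 0.7575   0.0925   0.2000]
  [ 0.1050   0.7025   0.1900]
  [ 0.1200   0.2175   0.8025]
(I − A)⁻¹ = adj(I−A) / det(I−A) ≈
  [   1.2325     0.1505     0.3254]
  [   0.1708     1.1430     0.3091]
  [   0.1952     0.3539     1.3057]
x = (I − A)⁻¹ d = adj(I−A)·d / det(I−A), with det(I−A) = 0.614625:
  x_1 = (0.7575·200 + 0.0925·40 + 0.2000·180) / 0.614625 = 191.20 / 0.614625 ≈ 311.084
  x_2 = (0.1050·200 + 0.7025·40 + 0.1900·180) / 0.614625 = 83.30 / 0.614625 ≈ 135.530
  x_3 = (0.1200·200 + 0.2175·40 + 0.8025·180) / 0.614625 = 177.15 / 0.614625 ≈ 288.225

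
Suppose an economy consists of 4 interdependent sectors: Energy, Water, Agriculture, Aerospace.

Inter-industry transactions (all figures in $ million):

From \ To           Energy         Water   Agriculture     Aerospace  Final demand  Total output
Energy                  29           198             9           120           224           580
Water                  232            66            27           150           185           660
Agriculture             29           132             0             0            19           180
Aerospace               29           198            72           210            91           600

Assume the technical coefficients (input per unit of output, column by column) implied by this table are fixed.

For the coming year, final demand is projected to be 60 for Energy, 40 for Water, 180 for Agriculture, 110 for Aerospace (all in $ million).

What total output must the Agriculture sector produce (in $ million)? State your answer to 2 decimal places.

x_3 = 270.10

Technical coefficients a_ij = z_ij / X_j:
  a_11 = 29/580 = 0.05, a_21 = 232/580 = 0.40, a_31 = 29/580 = 0.05, a_41 = 29/580 = 0.05
  a_12 = 198/660 = 0.30, a_22 = 66/660 = 0.10, a_32 = 132/660 = 0.20, a_42 = 198/660 = 0.30
  a_13 = 9/180 = 0.05, a_23 = 27/180 = 0.15, a_33 = 0/180 = 0.00, a_43 = 72/180 = 0.40
  a_14 = 120/600 = 0.20, a_24 = 150/600 = 0.25, a_34 = 0/600 = 0.00, a_44 = 210/600 = 0.35
I − A =
  [   0.95    -0.30    -0.05    -0.20]
  [  -0.40     0.90    -0.15    -0.25]
  [  -0.05    -0.20     1.00     0.00]
  [  -0.05    -0.30    -0.40     0.65]
Compute the cofactors C_ij = (−1)^(i+j)·(3×3 minor ij) of I−A; the adjugate is their transpose:
adj(I−A) = Cᵀ =
  [ 0.470500   0.277500   0.165750   0.251500]
  [ 0.282375   0.601875   0.231750   0.318375]
  [ 0.080000   0.134250   0.369750   0.076250]
  [ 0.215750   0.381750   0.347250   0.698000]
det(I−A) = Σ_j (I−A)_1j·C_1j = (0.95)(0.470500) + (-0.30)(0.282375) + (-0.05)(0.080000) + (-0.20)(0.215750) = 0.3151125
(I − A)⁻¹ = adj(I−A) / det(I−A) ≈
  [   1.4931     0.8806     0.5260     0.7981]
  [   0.8961     1.9100     0.7355     1.0104]
  [   0.2539     0.4260     1.1734     0.2420]
  [   0.6847     1.2115     1.1020     2.2151]
x = (I − A)⁻¹ d = adj(I−A)·d / det(I−A), with det(I−A) = 0.3151125:
  x_1 = (0.470500·60 + 0.277500·40 + 0.165750·180 + 0.251500·110) / 0.3151125 = 96.83 / 0.3151125 ≈ 307.29
  x_2 = (0.282375·60 + 0.601875·40 + 0.231750·180 + 0.318375·110) / 0.3151125 = 117.75375 / 0.3151125 ≈ 373.69
  x_3 = (0.080000·60 + 0.134250·40 + 0.369750·180 + 0.076250·110) / 0.3151125 = 85.1125 / 0.3151125 ≈ 270.10
  x_4 = (0.215750·60 + 0.381750·40 + 0.347250·180 + 0.698000·110) / 0.3151125 = 167.50 / 0.3151125 ≈ 531.56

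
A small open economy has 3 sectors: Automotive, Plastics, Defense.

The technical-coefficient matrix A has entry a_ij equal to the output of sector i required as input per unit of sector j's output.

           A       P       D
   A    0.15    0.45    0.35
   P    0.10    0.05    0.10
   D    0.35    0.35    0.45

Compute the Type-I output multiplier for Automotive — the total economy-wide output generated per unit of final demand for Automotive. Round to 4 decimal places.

I − A =
  [   0.85    -0.45    -0.35]
  [  -0.10     0.95    -0.10]
  [  -0.35    -0.35     0.55]
Cofactors of I−A, C_ij = (−1)^(i+j)·(minor ij) (rows/columns in the sector order above):
  C_11 = (0.95)(0.55) − (-0.10)(-0.35) = 0.4875
  C_12 = −[(-0.10)(0.55) − (-0.10)(-0.35)] = 0.0900
  C_13 = (-0.10)(-0.35) − (0.95)(-0.35) = 0.3675
  C_21 = −[(-0.45)(0.55) − (-0.35)(-0.35)] = 0.3700
  C_22 = (0.85)(0.55) − (-0.35)(-0.35) = 0.3450
  C_23 = −[(0.85)(-0.35) − (-0.45)(-0.35)] = 0.4550
  C_31 = (-0.45)(-0.10) − (-0.35)(0.95) = 0.3775
  C_32 = −[(0.85)(-0.10) − (-0.35)(-0.10)] = 0.1200
  C_33 = (0.85)(0.95) − (-0.45)(-0.10) = 0.7625
det(I−A) = Σ_j (I−A)_1j·C_1j = (0.85)(0.4875) + (-0.45)(0.0900) + (-0.35)(0.3675) = 0.24525
adj(I−A) = Cᵀ =
  [ 0.4875   0.3700   0.3775]
  [ 0.0900   0.3450   0.1200]
  [ 0.3675   0.4550   0.7625]
(I − A)⁻¹ = adj(I−A) / det(I−A) ≈
  [   1.98777     1.50866     1.53925]
  [   0.36697     1.40673     0.48930]
  [   1.49847     1.85525     3.10907]
The output multiplier for sector j is the column-j sum of the Leontief inverse (I − A)⁻¹ = adj(I−A) / det(I−A).
Column A of adj(I−A): (0.4875, 0.0900, 0.3675); det(I−A) = 0.24525.
m_A = (0.4875 + 0.0900 + 0.3675) / 0.24525 = 0.945 / 0.24525 ≈ 3.8532.

m_A = 3.8532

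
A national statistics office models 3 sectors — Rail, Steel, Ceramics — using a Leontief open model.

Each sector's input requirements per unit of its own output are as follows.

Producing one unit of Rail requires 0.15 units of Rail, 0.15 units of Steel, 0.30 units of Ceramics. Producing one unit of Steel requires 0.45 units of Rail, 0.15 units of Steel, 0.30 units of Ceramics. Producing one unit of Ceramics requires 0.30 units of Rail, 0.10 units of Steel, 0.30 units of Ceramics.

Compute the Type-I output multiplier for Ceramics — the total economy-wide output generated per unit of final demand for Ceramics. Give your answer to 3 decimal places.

m_3 = 3.293

I − A =
  [   0.85    -0.45    -0.30]
  [  -0.15     0.85    -0.10]
  [  -0.30    -0.30     0.70]
Cofactors of I−A, C_ij = (−1)^(i+j)·(minor ij) (rows/columns in the sector order above):
  C_11 = (0.85)(0.70) − (-0.10)(-0.30) = 0.5650
  C_12 = −[(-0.15)(0.70) − (-0.10)(-0.30)] = 0.1350
  C_13 = (-0.15)(-0.30) − (0.85)(-0.30) = 0.3000
  C_21 = −[(-0.45)(0.70) − (-0.30)(-0.30)] = 0.4050
  C_22 = (0.85)(0.70) − (-0.30)(-0.30) = 0.5050
  C_23 = −[(0.85)(-0.30) − (-0.45)(-0.30)] = 0.3900
  C_31 = (-0.45)(-0.10) − (-0.30)(0.85) = 0.3000
  C_32 = −[(0.85)(-0.10) − (-0.30)(-0.15)] = 0.1300
  C_33 = (0.85)(0.85) − (-0.45)(-0.15) = 0.6550
det(I−A) = Σ_j (I−A)_1j·C_1j = (0.85)(0.5650) + (-0.45)(0.1350) + (-0.30)(0.3000) = 0.3295
adj(I−A) = Cᵀ =
  [ 0.5650   0.4050   0.3000]
  [ 0.1350   0.5050   0.1300]
  [ 0.3000   0.3900   0.6550]
(I − A)⁻¹ = adj(I−A) / det(I−A) ≈
  [   1.7147     1.2291     0.9105]
  [   0.4097     1.5326     0.3945]
  [   0.9105     1.1836     1.9879]
The output multiplier for sector j is the column-j sum of the Leontief inverse (I − A)⁻¹ = adj(I−A) / det(I−A).
Column 3 of adj(I−A): (0.3000, 0.1300, 0.6550); det(I−A) = 0.3295.
m_3 = (0.3000 + 0.1300 + 0.6550) / 0.3295 = 1.085 / 0.3295 ≈ 3.293.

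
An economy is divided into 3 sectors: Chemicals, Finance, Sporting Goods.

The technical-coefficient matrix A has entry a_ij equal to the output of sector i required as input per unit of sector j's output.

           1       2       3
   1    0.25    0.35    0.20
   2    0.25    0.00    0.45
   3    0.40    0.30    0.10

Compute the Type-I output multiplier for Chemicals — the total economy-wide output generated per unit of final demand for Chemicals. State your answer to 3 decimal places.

m_1 = 4.881

I − A =
  [   0.75    -0.35    -0.20]
  [  -0.25     1.00    -0.45]
  [  -0.40    -0.30     0.90]
Cofactors of I−A, C_ij = (−1)^(i+j)·(minor ij) (rows/columns in the sector order above):
  C_11 = (1.00)(0.90) − (-0.45)(-0.30) = 0.7650
  C_12 = −[(-0.25)(0.90) − (-0.45)(-0.40)] = 0.4050
  C_13 = (-0.25)(-0.30) − (1.00)(-0.40) = 0.4750
  C_21 = −[(-0.35)(0.90) − (-0.20)(-0.30)] = 0.3750
  C_22 = (0.75)(0.90) − (-0.20)(-0.40) = 0.5950
  C_23 = −[(0.75)(-0.30) − (-0.35)(-0.40)] = 0.3650
  C_31 = (-0.35)(-0.45) − (-0.20)(1.00) = 0.3575
  C_32 = −[(0.75)(-0.45) − (-0.20)(-0.25)] = 0.3875
  C_33 = (0.75)(1.00) − (-0.35)(-0.25) = 0.6625
det(I−A) = Σ_j (I−A)_1j·C_1j = (0.75)(0.7650) + (-0.35)(0.4050) + (-0.20)(0.4750) = 0.3370
adj(I−A) = Cᵀ =
  [ 0.7650   0.3750   0.3575]
  [ 0.4050   0.5950   0.3875]
  [ 0.4750   0.3650   0.6625]
(I − A)⁻¹ = adj(I−A) / det(I−A) ≈
  [   2.2700     1.1128     1.0608]
  [   1.2018     1.7656     1.1499]
  [   1.4095     1.0831     1.9659]
The output multiplier for sector j is the column-j sum of the Leontief inverse (I − A)⁻¹ = adj(I−A) / det(I−A).
Column 1 of adj(I−A): (0.7650, 0.4050, 0.4750); det(I−A) = 0.3370.
m_1 = (0.7650 + 0.4050 + 0.4750) / 0.3370 = 1.645 / 0.3370 ≈ 4.881.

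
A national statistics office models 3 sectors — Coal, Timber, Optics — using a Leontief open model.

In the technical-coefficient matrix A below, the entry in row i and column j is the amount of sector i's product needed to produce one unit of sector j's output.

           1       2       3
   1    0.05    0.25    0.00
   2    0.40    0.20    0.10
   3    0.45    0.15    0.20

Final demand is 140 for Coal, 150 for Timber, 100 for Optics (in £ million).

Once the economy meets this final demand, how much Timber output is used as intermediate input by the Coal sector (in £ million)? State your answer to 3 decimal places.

I − A =
  [   0.95    -0.25     0.00]
  [  -0.40     0.80    -0.10]
  [  -0.45    -0.15     0.80]
Cofactors of I−A, C_ij = (−1)^(i+j)·(minor ij) (rows/columns in the sector order above):
  C_11 = (0.80)(0.80) − (-0.10)(-0.15) = 0.6250
  C_12 = −[(-0.40)(0.80) − (-0.10)(-0.45)] = 0.3650
  C_13 = (-0.40)(-0.15) − (0.80)(-0.45) = 0.4200
  C_21 = −[(-0.25)(0.80) − (0.00)(-0.15)] = 0.2000
  C_22 = (0.95)(0.80) − (0.00)(-0.45) = 0.7600
  C_23 = −[(0.95)(-0.15) − (-0.25)(-0.45)] = 0.2550
  C_31 = (-0.25)(-0.10) − (0.00)(0.80) = 0.0250
  C_32 = −[(0.95)(-0.10) − (0.00)(-0.40)] = 0.0950
  C_33 = (0.95)(0.80) − (-0.25)(-0.40) = 0.6600
det(I−A) = Σ_j (I−A)_1j·C_1j = (0.95)(0.6250) + (-0.25)(0.3650) + (0.00)(0.4200) = 0.5025
adj(I−A) = Cᵀ =
  [ 0.6250   0.2000   0.0250]
  [ 0.3650   0.7600   0.0950]
  [ 0.4200   0.2550   0.6600]
(I − A)⁻¹ = adj(I−A) / det(I−A) ≈
  [   1.2438     0.3980     0.0498]
  [   0.7264     1.5124     0.1891]
  [   0.8358     0.5075     1.3134]
First solve x = (I − A)⁻¹ d = adj(I−A)·d / det(I−A); in particular x_1 = (0.6250·140 + 0.2000·150 + 0.0250·100) / 0.5025 = 120.00 / 0.5025 ≈ 238.80597.
Intermediate flow from 2 to 1: z_21 = a_21 · x_1 = 0.40 × 120.00 / 0.5025 = 48.00 / 0.5025 ≈ 95.522.

z_21 = 95.522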